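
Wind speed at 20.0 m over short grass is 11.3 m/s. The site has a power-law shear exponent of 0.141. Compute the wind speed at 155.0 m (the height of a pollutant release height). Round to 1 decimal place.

Power-law profile: V₂ = V₁ · (z₂/z₁)^α
V₂ = 11.3 × (155.0/20.0)^0.141 = 11.3 × (7.7500)^0.141
    = 11.3 × 1.3347 = 15.0824 m/s

15.1 m/s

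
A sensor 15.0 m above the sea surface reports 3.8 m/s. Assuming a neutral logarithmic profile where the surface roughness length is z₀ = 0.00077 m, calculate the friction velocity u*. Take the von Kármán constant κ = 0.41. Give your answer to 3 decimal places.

Log law: V(z) = (u*/κ) · ln(z/z₀) ⇒ u* = κ · V / ln(z/z₀)
u* = 0.41 × 3.8 / ln(15.0/0.00077) = 0.41 × 3.8 / 9.8772
   = 1.5580 / 9.8772 = 0.1577 m/s

u* ≈ 0.158 m/s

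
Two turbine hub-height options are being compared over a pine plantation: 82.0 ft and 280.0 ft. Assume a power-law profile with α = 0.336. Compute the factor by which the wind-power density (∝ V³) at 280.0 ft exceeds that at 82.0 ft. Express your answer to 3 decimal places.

3.448

Speed ratio: V_B/V_A = (z_B/z_A)^α = (280.0/82.0)^0.336 = (3.4146)^0.336 = 1.51079
Power-density ratio: P_B/P_A = (V_B/V_A)³ = (1.51079)³ = 3.44835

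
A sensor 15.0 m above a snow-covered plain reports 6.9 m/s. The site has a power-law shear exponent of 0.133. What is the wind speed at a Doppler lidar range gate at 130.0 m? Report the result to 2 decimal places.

Power-law profile: V₂ = V₁ · (z₂/z₁)^α
V₂ = 6.9 × (130.0/15.0)^0.133 = 6.9 × (8.6667)^0.133
    = 6.9 × 1.3327 = 9.1957 m/s

9.20 m/s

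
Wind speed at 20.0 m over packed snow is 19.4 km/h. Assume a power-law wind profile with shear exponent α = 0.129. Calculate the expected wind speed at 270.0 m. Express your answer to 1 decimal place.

Power-law profile: V₂ = V₁ · (z₂/z₁)^α
V₂ = 19.4 × (270.0/20.0)^0.129 = 19.4 × (13.5000)^0.129
    = 19.4 × 1.3990 = 27.1403 km/h

27.1 km/h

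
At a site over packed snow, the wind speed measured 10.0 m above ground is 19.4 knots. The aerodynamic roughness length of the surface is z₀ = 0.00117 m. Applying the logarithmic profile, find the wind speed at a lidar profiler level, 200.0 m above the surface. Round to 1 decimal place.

25.8 knots

Log law: V(z) ∝ ln(z/z₀), so V₂/V₁ = ln(z₂/z₀) / ln(z₁/z₀).
ln(200.0/0.00117) = 12.0491, ln(10.0/0.00117) = 9.0533
V₂ = 19.4 × 12.0491/9.0533 = 19.4 × 1.3309 = 25.8194 knots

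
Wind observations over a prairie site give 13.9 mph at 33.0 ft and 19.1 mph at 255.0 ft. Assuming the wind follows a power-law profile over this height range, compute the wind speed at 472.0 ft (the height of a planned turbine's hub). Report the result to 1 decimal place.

First find α: α = ln(V₂/V₁)/ln(z₂/z₁) = ln(19.1/13.9)/ln(255.0/33.0) = 0.31780/2.04476 = 0.1554
Extrapolate from 255.0 ft to 472.0 ft: V₃ = 19.1 × (472.0/255.0)^0.1554 = 19.1 × 1.1004 = 21.0181 mph

21.0 mph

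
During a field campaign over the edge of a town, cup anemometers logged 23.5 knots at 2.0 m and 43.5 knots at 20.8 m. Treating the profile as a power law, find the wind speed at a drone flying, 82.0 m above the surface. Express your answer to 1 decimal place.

62.4 knots

First find α: α = ln(V₂/V₁)/ln(z₂/z₁) = ln(43.5/23.5)/ln(20.8/2.0) = 0.61576/2.34181 = 0.2629
Extrapolate from 20.8 m to 82.0 m: V₃ = 43.5 × (82.0/20.8)^0.2629 = 43.5 × 1.4343 = 62.3932 knots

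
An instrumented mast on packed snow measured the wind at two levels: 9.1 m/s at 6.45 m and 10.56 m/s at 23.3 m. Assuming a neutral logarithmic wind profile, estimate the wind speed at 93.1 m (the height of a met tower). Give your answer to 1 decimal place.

Log law: V ∝ ln(z/z₀). From the pair, with r = V₁/V₂ = 0.86174,
ln z₀ = (ln z₁ − r·ln z₂)/(1 − r) = (1.8641 − 0.86174×3.1485)/0.13826 = -6.1413 → z₀ = 0.002152 m
V₃ = V₁ · ln(z₃/z₀)/ln(z₁/z₀) = 9.1 × 10.6749/8.0053 = 12.1346 m/s

12.1 m/s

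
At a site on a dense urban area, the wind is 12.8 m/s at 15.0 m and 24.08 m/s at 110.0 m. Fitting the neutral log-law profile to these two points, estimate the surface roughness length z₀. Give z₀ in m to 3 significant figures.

z₀ ≈ 1.56 m

Log law: V(z) ∝ ln(z/z₀). With r = V₁/V₂ = 12.8/24.08 = 0.53156,
r · ln(z₂/z₀) = ln(z₁/z₀) ⇒ ln z₀ = (ln z₁ − r·ln z₂)/(1 − r)
ln z₀ = (2.70805 − 0.53156×4.70048) / 0.46844 = 0.4471
z₀ = exp(0.4471) = 1.564 m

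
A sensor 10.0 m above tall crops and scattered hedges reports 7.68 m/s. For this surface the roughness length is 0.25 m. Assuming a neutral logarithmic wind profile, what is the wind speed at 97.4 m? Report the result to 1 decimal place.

12.4 m/s

Log law: V(z) ∝ ln(z/z₀), so V₂/V₁ = ln(z₂/z₀) / ln(z₁/z₀).
ln(97.4/0.25) = 5.9651, ln(10.0/0.25) = 3.6889
V₂ = 7.68 × 5.9651/3.6889 = 7.68 × 1.6171 = 12.4190 m/s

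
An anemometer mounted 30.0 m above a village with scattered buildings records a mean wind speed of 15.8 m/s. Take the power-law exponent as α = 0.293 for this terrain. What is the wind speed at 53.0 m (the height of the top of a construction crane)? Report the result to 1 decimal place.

18.7 m/s

Power-law profile: V₂ = V₁ · (z₂/z₁)^α
V₂ = 15.8 × (53.0/30.0)^0.293 = 15.8 × (1.7667)^0.293
    = 15.8 × 1.1815 = 18.6670 m/s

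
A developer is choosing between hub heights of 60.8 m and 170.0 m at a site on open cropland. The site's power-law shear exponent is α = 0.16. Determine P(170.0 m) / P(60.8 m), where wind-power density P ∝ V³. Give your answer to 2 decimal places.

Speed ratio: V_B/V_A = (z_B/z_A)^α = (170.0/60.8)^0.16 = (2.7961)^0.16 = 1.17882
Power-density ratio: P_B/P_A = (V_B/V_A)³ = (1.17882)³ = 1.63811

1.64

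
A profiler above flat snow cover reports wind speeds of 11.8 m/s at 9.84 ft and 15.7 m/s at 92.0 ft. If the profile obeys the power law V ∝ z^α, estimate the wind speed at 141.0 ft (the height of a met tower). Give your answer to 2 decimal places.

16.58 m/s

First find α: α = ln(V₂/V₁)/ln(z₂/z₁) = ln(15.7/11.8)/ln(92.0/9.84) = 0.28556/2.23533 = 0.1277
Extrapolate from 92.0 ft to 141.0 ft: V₃ = 15.7 × (141.0/92.0)^0.1277 = 15.7 × 1.0561 = 16.5801 m/s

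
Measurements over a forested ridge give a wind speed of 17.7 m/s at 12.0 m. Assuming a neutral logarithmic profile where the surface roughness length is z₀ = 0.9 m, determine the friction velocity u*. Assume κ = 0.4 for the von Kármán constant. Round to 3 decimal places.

u* ≈ 2.733 m/s

Log law: V(z) = (u*/κ) · ln(z/z₀) ⇒ u* = κ · V / ln(z/z₀)
u* = 0.4 × 17.7 / ln(12.0/0.9) = 0.4 × 17.7 / 2.5903
   = 7.0800 / 2.5903 = 2.7333 m/s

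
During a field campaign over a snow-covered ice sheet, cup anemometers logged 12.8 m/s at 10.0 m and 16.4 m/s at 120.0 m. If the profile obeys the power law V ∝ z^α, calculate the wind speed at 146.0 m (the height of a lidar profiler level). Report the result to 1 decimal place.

16.7 m/s

First find α: α = ln(V₂/V₁)/ln(z₂/z₁) = ln(16.4/12.8)/ln(120.0/10.0) = 0.24784/2.48491 = 0.0997
Extrapolate from 120.0 m to 146.0 m: V₃ = 16.4 × (146.0/120.0)^0.0997 = 16.4 × 1.0198 = 16.7239 m/s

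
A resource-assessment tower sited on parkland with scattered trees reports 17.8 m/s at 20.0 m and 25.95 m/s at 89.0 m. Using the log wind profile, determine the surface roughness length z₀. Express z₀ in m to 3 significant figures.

z₀ ≈ 0.767 m

Log law: V(z) ∝ ln(z/z₀). With r = V₁/V₂ = 17.8/25.95 = 0.68593,
r · ln(z₂/z₀) = ln(z₁/z₀) ⇒ ln z₀ = (ln z₁ − r·ln z₂)/(1 − r)
ln z₀ = (2.99573 − 0.68593×4.48864) / 0.31407 = -0.2648
z₀ = exp(-0.2648) = 0.7673 m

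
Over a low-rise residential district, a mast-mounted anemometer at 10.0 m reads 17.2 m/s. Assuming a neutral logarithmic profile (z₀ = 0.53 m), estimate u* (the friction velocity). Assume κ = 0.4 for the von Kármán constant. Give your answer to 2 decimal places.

u* ≈ 2.34 m/s

Log law: V(z) = (u*/κ) · ln(z/z₀) ⇒ u* = κ · V / ln(z/z₀)
u* = 0.4 × 17.2 / ln(10.0/0.53) = 0.4 × 17.2 / 2.9375
   = 6.8800 / 2.9375 = 2.3422 m/s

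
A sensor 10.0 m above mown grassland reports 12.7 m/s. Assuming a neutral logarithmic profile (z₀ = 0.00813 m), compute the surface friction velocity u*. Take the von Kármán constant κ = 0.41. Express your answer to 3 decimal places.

u* ≈ 0.732 m/s

Log law: V(z) = (u*/κ) · ln(z/z₀) ⇒ u* = κ · V / ln(z/z₀)
u* = 0.41 × 12.7 / ln(10.0/0.00813) = 0.41 × 12.7 / 7.1148
   = 5.2070 / 7.1148 = 0.7319 m/s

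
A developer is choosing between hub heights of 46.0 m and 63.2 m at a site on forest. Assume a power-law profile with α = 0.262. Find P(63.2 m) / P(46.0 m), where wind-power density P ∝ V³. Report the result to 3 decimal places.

Speed ratio: V_B/V_A = (z_B/z_A)^α = (63.2/46.0)^0.262 = (1.3739)^0.262 = 1.08679
Power-density ratio: P_B/P_A = (V_B/V_A)³ = (1.08679)³ = 1.28362

1.284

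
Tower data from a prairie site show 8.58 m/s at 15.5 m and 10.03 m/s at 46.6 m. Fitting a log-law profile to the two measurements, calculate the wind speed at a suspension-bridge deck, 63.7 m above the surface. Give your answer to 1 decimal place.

Log law: V ∝ ln(z/z₀). From the pair, with r = V₁/V₂ = 0.85543,
ln z₀ = (ln z₁ − r·ln z₂)/(1 − r) = (2.7408 − 0.85543×3.8416)/0.14457 = -3.7726 → z₀ = 0.02299 m
V₃ = V₁ · ln(z₃/z₀)/ln(z₁/z₀) = 8.58 × 7.9268/6.5135 = 10.4418 m/s

10.4 m/s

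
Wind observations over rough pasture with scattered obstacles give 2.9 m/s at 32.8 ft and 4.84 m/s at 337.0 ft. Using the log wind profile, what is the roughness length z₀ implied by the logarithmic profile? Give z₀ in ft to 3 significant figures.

z₀ ≈ 1.01 ft

Log law: V(z) ∝ ln(z/z₀). With r = V₁/V₂ = 2.9/4.84 = 0.59917,
r · ln(z₂/z₀) = ln(z₁/z₀) ⇒ ln z₀ = (ln z₁ − r·ln z₂)/(1 − r)
ln z₀ = (3.49043 − 0.59917×5.82008) / 0.40083 = 0.0080
z₀ = exp(0.0080) = 1.008 ft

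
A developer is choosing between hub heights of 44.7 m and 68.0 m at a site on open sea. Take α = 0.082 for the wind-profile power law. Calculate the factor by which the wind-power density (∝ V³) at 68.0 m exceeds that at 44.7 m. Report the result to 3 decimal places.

Speed ratio: V_B/V_A = (z_B/z_A)^α = (68.0/44.7)^0.082 = (1.5213)^0.082 = 1.03500
Power-density ratio: P_B/P_A = (V_B/V_A)³ = (1.03500)³ = 1.10872

1.109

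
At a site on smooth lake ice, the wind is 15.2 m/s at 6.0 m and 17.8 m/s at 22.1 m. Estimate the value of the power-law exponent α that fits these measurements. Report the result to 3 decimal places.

Power law: V₂/V₁ = (z₂/z₁)^α ⇒ α = ln(V₂/V₁) / ln(z₂/z₁)
α = ln(17.8/15.2) / ln(22.1/6.0) = ln(1.1711) / ln(3.6833)
  = 0.15790 / 1.30382 = 0.12111

α ≈ 0.121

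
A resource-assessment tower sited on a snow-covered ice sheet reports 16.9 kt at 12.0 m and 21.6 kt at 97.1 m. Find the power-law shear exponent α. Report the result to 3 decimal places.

α ≈ 0.117

Power law: V₂/V₁ = (z₂/z₁)^α ⇒ α = ln(V₂/V₁) / ln(z₂/z₁)
α = ln(21.6/16.9) / ln(97.1/12.0) = ln(1.2781) / ln(8.0917)
  = 0.24538 / 2.09083 = 0.11736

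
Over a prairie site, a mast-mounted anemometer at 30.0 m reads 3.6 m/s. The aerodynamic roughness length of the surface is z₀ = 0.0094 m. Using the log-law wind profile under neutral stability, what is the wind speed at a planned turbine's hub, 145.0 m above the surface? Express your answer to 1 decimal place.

Log law: V(z) ∝ ln(z/z₀), so V₂/V₁ = ln(z₂/z₀) / ln(z₁/z₀).
ln(145.0/0.0094) = 9.6438, ln(30.0/0.0094) = 8.0682
V₂ = 3.6 × 9.6438/8.0682 = 3.6 × 1.1953 = 4.3030 m/s

4.3 m/s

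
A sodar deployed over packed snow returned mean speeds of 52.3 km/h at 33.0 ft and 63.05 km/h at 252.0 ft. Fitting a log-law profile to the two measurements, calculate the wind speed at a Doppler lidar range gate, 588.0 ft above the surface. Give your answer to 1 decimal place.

Log law: V ∝ ln(z/z₀). From the pair, with r = V₁/V₂ = 0.82950,
ln z₀ = (ln z₁ − r·ln z₂)/(1 − r) = (3.4965 − 0.82950×5.5294)/0.17050 = -6.3939 → z₀ = 0.001672 ft
V₃ = V₁ · ln(z₃/z₀)/ln(z₁/z₀) = 52.3 × 12.7706/9.8904 = 67.5305 km/h

67.5 km/h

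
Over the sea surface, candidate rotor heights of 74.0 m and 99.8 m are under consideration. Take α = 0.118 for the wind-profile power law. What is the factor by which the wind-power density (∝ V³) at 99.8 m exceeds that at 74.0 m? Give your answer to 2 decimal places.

Speed ratio: V_B/V_A = (z_B/z_A)^α = (99.8/74.0)^0.118 = (1.3486)^0.118 = 1.03592
Power-density ratio: P_B/P_A = (V_B/V_A)³ = (1.03592)³ = 1.11169

1.11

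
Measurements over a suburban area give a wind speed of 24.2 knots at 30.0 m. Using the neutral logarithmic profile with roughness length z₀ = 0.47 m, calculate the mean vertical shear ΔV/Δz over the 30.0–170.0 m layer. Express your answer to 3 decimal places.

Log law: V₂ = V₁ · ln(z₂/z₀)/ln(z₁/z₀) = 24.2 × 5.8908/4.1562 = 34.2999 knots
ΔV/Δz = (34.2999 − 24.2)/(170.0 − 30.0) = 10.0999/140.0000 = 0.07214 knots/m

0.072 knots/m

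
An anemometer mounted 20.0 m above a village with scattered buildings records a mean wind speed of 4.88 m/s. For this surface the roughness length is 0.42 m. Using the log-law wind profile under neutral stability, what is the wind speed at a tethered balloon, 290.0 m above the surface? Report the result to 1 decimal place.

Log law: V(z) ∝ ln(z/z₀), so V₂/V₁ = ln(z₂/z₀) / ln(z₁/z₀).
ln(290.0/0.42) = 6.5374, ln(20.0/0.42) = 3.8632
V₂ = 4.88 × 6.5374/3.8632 = 4.88 × 1.6922 = 8.2580 m/s

8.3 m/s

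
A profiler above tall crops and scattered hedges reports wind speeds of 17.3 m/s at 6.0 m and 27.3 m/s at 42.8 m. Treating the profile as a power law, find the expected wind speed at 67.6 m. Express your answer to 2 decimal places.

30.36 m/s

First find α: α = ln(V₂/V₁)/ln(z₂/z₁) = ln(27.3/17.3)/ln(42.8/6.0) = 0.45618/1.96478 = 0.2322
Extrapolate from 42.8 m to 67.6 m: V₃ = 27.3 × (67.6/42.8)^0.2322 = 27.3 × 1.1120 = 30.3564 m/s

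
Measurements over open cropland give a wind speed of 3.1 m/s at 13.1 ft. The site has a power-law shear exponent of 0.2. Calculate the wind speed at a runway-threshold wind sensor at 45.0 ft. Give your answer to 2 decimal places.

Power-law profile: V₂ = V₁ · (z₂/z₁)^α
V₂ = 3.1 × (45.0/13.1)^0.2 = 3.1 × (3.4351)^0.2
    = 3.1 × 1.2799 = 3.9678 m/s

3.97 m/s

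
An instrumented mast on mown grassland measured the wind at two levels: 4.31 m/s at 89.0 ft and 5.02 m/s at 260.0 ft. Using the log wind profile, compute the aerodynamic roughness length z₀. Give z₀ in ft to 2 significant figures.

z₀ ≈ 0.13 ft

Log law: V(z) ∝ ln(z/z₀). With r = V₁/V₂ = 4.31/5.02 = 0.85857,
r · ln(z₂/z₀) = ln(z₁/z₀) ⇒ ln z₀ = (ln z₁ − r·ln z₂)/(1 − r)
ln z₀ = (4.48864 − 0.85857×5.56068) / 0.14143 = -2.0191
z₀ = exp(-2.0191) = 0.1328 ft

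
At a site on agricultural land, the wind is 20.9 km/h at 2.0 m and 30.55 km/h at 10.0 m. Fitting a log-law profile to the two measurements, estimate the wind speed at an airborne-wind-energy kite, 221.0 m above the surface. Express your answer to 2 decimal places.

Log law: V ∝ ln(z/z₀). From the pair, with r = V₁/V₂ = 0.68412,
ln z₀ = (ln z₁ − r·ln z₂)/(1 − r) = (0.6931 − 0.68412×2.3026)/0.31588 = -2.7926 → z₀ = 0.06126 m
V₃ = V₁ · ln(z₃/z₀)/ln(z₁/z₀) = 20.9 × 8.1907/3.4857 = 49.1107 km/h

49.11 km/h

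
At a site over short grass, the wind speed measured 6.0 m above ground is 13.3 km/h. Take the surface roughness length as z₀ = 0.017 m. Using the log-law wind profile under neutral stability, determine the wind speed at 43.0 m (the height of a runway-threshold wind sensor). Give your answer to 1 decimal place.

17.8 km/h

Log law: V(z) ∝ ln(z/z₀), so V₂/V₁ = ln(z₂/z₀) / ln(z₁/z₀).
ln(43.0/0.017) = 7.8357, ln(6.0/0.017) = 5.8663
V₂ = 13.3 × 7.8357/5.8663 = 13.3 × 1.3357 = 17.7651 km/h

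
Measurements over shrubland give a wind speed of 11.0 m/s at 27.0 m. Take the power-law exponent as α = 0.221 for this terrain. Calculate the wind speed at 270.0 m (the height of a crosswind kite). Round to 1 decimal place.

18.3 m/s

Power-law profile: V₂ = V₁ · (z₂/z₁)^α
V₂ = 11.0 × (270.0/27.0)^0.221 = 11.0 × (10.0000)^0.221
    = 11.0 × 1.6634 = 18.2975 m/s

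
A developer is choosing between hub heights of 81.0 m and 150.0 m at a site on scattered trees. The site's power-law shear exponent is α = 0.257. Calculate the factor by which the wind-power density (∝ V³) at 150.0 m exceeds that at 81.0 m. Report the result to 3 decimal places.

Speed ratio: V_B/V_A = (z_B/z_A)^α = (150.0/81.0)^0.257 = (1.8519)^0.257 = 1.17159
Power-density ratio: P_B/P_A = (V_B/V_A)³ = (1.17159)³ = 1.60814

1.608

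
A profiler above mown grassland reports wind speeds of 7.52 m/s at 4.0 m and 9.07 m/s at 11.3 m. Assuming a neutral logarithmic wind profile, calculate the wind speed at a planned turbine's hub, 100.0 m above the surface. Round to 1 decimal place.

Log law: V ∝ ln(z/z₀). From the pair, with r = V₁/V₂ = 0.82911,
ln z₀ = (ln z₁ − r·ln z₂)/(1 − r) = (1.3863 − 0.82911×2.4248)/0.17089 = -3.6521 → z₀ = 0.02594 m
V₃ = V₁ · ln(z₃/z₀)/ln(z₁/z₀) = 7.52 × 8.2573/5.0384 = 12.3243 m/s

12.3 m/s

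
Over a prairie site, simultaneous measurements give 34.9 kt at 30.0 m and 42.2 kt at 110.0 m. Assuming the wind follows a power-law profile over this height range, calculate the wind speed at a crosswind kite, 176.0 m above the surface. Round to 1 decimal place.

First find α: α = ln(V₂/V₁)/ln(z₂/z₁) = ln(42.2/34.9)/ln(110.0/30.0) = 0.18993/1.29928 = 0.1462
Extrapolate from 110.0 m to 176.0 m: V₃ = 42.2 × (176.0/110.0)^0.1462 = 42.2 × 1.0711 = 45.2013 kt

45.2 kt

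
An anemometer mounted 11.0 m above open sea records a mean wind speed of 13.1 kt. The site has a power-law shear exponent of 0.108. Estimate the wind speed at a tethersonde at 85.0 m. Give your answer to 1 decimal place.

16.3 kt

Power-law profile: V₂ = V₁ · (z₂/z₁)^α
V₂ = 13.1 × (85.0/11.0)^0.108 = 13.1 × (7.7273)^0.108
    = 13.1 × 1.2471 = 16.3372 kt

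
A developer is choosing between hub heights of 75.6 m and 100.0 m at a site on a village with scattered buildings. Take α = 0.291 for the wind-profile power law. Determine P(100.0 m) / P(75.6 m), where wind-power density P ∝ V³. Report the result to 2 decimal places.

Speed ratio: V_B/V_A = (z_B/z_A)^α = (100.0/75.6)^0.291 = (1.3228)^0.291 = 1.08480
Power-density ratio: P_B/P_A = (V_B/V_A)³ = (1.08480)³ = 1.27659

1.28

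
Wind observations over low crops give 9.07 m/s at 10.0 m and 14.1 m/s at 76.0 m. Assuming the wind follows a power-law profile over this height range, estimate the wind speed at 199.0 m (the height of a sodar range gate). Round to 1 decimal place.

First find α: α = ln(V₂/V₁)/ln(z₂/z₁) = ln(14.1/9.07)/ln(76.0/10.0) = 0.44120/2.02815 = 0.2175
Extrapolate from 76.0 m to 199.0 m: V₃ = 14.1 × (199.0/76.0)^0.2175 = 14.1 × 1.2329 = 17.3844 m/s

17.4 m/s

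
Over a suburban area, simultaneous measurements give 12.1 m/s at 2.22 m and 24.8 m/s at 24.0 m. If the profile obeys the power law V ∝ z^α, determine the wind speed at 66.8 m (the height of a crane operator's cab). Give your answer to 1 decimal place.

33.8 m/s

First find α: α = ln(V₂/V₁)/ln(z₂/z₁) = ln(24.8/12.1)/ln(24.0/2.22) = 0.71764/2.38055 = 0.3015
Extrapolate from 24.0 m to 66.8 m: V₃ = 24.8 × (66.8/24.0)^0.3015 = 24.8 × 1.3615 = 33.7653 m/s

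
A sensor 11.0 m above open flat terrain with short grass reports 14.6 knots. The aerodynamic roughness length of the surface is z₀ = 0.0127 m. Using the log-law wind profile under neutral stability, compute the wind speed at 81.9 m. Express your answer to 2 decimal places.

18.93 knots

Log law: V(z) ∝ ln(z/z₀), so V₂/V₁ = ln(z₂/z₀) / ln(z₁/z₀).
ln(81.9/0.0127) = 8.7717, ln(11.0/0.0127) = 6.7640
V₂ = 14.6 × 8.7717/6.7640 = 14.6 × 1.2968 = 18.9334 knots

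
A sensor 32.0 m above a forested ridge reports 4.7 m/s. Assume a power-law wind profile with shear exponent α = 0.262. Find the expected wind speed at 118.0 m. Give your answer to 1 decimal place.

6.6 m/s

Power-law profile: V₂ = V₁ · (z₂/z₁)^α
V₂ = 4.7 × (118.0/32.0)^0.262 = 4.7 × (3.6875)^0.262
    = 4.7 × 1.4076 = 6.6158 m/s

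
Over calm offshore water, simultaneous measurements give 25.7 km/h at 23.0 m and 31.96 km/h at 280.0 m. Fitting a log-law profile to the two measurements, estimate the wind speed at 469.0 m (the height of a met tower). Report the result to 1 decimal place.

Log law: V ∝ ln(z/z₀). From the pair, with r = V₁/V₂ = 0.80413,
ln z₀ = (ln z₁ − r·ln z₂)/(1 − r) = (3.1355 − 0.80413×5.6348)/0.19587 = -7.1252 → z₀ = 0.0008046 m
V₃ = V₁ · ln(z₃/z₀)/ln(z₁/z₀) = 25.7 × 13.2758/10.2607 = 33.2520 km/h

33.3 km/h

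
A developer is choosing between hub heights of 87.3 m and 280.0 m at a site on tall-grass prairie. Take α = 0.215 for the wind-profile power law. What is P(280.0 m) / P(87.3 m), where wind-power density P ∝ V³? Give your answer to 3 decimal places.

Speed ratio: V_B/V_A = (z_B/z_A)^α = (280.0/87.3)^0.215 = (3.2073)^0.215 = 1.28476
Power-density ratio: P_B/P_A = (V_B/V_A)³ = (1.28476)³ = 2.12062

2.121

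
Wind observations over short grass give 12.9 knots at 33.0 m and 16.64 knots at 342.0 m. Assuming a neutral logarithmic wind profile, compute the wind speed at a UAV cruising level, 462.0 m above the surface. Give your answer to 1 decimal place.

17.1 knots

Log law: V ∝ ln(z/z₀). From the pair, with r = V₁/V₂ = 0.77524,
ln z₀ = (ln z₁ − r·ln z₂)/(1 − r) = (3.4965 − 0.77524×5.8348)/0.22476 = -4.5688 → z₀ = 0.01037 m
V₃ = V₁ · ln(z₃/z₀)/ln(z₁/z₀) = 12.9 × 10.7043/8.0653 = 17.1210 knots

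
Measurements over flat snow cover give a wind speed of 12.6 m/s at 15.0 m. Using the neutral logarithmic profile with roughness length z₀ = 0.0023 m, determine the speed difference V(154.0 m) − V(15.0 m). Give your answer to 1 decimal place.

3.3 m/s

Log law: V₂ = V₁ · ln(z₂/z₀)/ln(z₁/z₀) = 12.6 × 11.1118/8.7829 = 15.9411 m/s
ΔV = 15.9411 − 12.6 = 3.3411 m/s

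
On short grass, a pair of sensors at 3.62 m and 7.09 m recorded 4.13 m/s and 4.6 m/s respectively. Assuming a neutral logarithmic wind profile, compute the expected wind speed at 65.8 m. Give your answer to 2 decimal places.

6.16 m/s

Log law: V ∝ ln(z/z₀). From the pair, with r = V₁/V₂ = 0.89783,
ln z₀ = (ln z₁ − r·ln z₂)/(1 − r) = (1.2865 − 0.89783×1.9587)/0.10217 = -4.6204 → z₀ = 0.009849 m
V₃ = V₁ · ln(z₃/z₀)/ln(z₁/z₀) = 4.13 × 8.8070/5.9069 = 6.1577 m/s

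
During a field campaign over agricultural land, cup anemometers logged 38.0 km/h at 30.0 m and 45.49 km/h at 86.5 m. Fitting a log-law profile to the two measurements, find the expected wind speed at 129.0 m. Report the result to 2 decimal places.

Log law: V ∝ ln(z/z₀). From the pair, with r = V₁/V₂ = 0.83535,
ln z₀ = (ln z₁ − r·ln z₂)/(1 − r) = (3.4012 − 0.83535×4.4601)/0.16465 = -1.9713 → z₀ = 0.1393 m
V₃ = V₁ · ln(z₃/z₀)/ln(z₁/z₀) = 38.0 × 6.8311/5.3725 = 48.3169 km/h

48.32 km/h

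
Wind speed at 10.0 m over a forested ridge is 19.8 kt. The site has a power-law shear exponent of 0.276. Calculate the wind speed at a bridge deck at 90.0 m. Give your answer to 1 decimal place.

36.3 kt

Power-law profile: V₂ = V₁ · (z₂/z₁)^α
V₂ = 19.8 × (90.0/10.0)^0.276 = 19.8 × (9.0000)^0.276
    = 19.8 × 1.8339 = 36.3108 kt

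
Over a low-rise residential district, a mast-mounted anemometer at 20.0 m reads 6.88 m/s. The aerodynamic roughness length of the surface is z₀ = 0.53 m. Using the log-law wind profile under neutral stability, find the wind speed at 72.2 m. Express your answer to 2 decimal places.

Log law: V(z) ∝ ln(z/z₀), so V₂/V₁ = ln(z₂/z₀) / ln(z₁/z₀).
ln(72.2/0.53) = 4.9143, ln(20.0/0.53) = 3.6306
V₂ = 6.88 × 4.9143/3.6306 = 6.88 × 1.3536 = 9.3126 m/s

9.31 m/s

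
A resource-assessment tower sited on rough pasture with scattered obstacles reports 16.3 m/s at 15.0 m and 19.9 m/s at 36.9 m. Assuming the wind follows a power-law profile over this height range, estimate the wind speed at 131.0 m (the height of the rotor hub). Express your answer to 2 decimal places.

First find α: α = ln(V₂/V₁)/ln(z₂/z₁) = ln(19.9/16.3)/ln(36.9/15.0) = 0.19955/0.90016 = 0.2217
Extrapolate from 36.9 m to 131.0 m: V₃ = 19.9 × (131.0/36.9)^0.2217 = 19.9 × 1.3243 = 26.3533 m/s

26.35 m/s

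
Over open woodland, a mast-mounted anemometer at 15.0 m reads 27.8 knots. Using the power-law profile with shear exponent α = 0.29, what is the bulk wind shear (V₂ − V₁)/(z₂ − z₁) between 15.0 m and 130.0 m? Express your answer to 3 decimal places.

Power law: V₂ = V₁ · (z₂/z₁)^α = 27.8 × (8.6667)^0.29 = 52.0022 knots
ΔV/Δz = (52.0022 − 27.8)/(130.0 − 15.0) = 24.2022/115.0000 = 0.21045 knots/m

0.210 knots/m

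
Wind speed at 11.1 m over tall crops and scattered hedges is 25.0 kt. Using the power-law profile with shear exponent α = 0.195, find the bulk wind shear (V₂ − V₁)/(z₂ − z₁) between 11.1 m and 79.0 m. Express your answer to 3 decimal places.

Power law: V₂ = V₁ · (z₂/z₁)^α = 25.0 × (7.1171)^0.195 = 36.6555 kt
ΔV/Δz = (36.6555 − 25.0)/(79.0 − 11.1) = 11.6555/67.9000 = 0.17166 kt/m

0.172 kt/m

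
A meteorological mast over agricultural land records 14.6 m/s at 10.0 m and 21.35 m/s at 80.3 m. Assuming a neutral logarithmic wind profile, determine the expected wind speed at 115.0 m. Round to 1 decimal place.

22.5 m/s

Log law: V ∝ ln(z/z₀). From the pair, with r = V₁/V₂ = 0.68384,
ln z₀ = (ln z₁ − r·ln z₂)/(1 − r) = (2.3026 − 0.68384×4.3858)/0.31616 = -2.2033 → z₀ = 0.1104 m
V₃ = V₁ · ln(z₃/z₀)/ln(z₁/z₀) = 14.6 × 6.9482/4.5059 = 22.5138 m/s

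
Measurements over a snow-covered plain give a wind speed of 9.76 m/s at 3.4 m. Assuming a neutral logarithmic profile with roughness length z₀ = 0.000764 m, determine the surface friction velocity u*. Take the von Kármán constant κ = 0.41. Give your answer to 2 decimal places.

u* ≈ 0.48 m/s

Log law: V(z) = (u*/κ) · ln(z/z₀) ⇒ u* = κ · V / ln(z/z₀)
u* = 0.41 × 9.76 / ln(3.4/0.000764) = 0.41 × 9.76 / 8.4007
   = 4.0016 / 8.4007 = 0.4763 m/s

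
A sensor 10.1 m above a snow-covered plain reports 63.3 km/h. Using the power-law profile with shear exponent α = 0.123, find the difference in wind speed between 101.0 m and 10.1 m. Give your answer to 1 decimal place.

Power law: V₂ = V₁ · (z₂/z₁)^α = 63.3 × (10.0000)^0.123 = 84.0241 km/h
ΔV = 84.0241 − 63.3 = 20.7241 km/h

20.7 km/h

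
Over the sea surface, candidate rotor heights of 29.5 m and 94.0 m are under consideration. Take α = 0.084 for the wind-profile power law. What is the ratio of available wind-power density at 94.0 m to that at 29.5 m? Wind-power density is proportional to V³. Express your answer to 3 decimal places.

Speed ratio: V_B/V_A = (z_B/z_A)^α = (94.0/29.5)^0.084 = (3.1864)^0.084 = 1.10224
Power-density ratio: P_B/P_A = (V_B/V_A)³ = (1.10224)³ = 1.33916

1.339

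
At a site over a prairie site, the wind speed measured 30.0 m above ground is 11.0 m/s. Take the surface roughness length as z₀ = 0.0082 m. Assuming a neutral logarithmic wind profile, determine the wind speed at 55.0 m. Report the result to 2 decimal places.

Log law: V(z) ∝ ln(z/z₀), so V₂/V₁ = ln(z₂/z₀) / ln(z₁/z₀).
ln(55.0/0.0082) = 8.8110, ln(30.0/0.0082) = 8.2048
V₂ = 11.0 × 8.8110/8.2048 = 11.0 × 1.0739 = 11.8126 m/s

11.81 m/s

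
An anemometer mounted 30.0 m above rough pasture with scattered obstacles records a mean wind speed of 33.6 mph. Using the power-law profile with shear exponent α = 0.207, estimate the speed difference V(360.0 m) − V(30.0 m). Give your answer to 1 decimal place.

Power law: V₂ = V₁ · (z₂/z₁)^α = 33.6 × (12.0000)^0.207 = 56.1992 mph
ΔV = 56.1992 − 33.6 = 22.5992 mph

22.6 mph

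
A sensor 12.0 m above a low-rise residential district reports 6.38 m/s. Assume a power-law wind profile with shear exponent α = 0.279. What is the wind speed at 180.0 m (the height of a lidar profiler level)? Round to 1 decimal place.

Power-law profile: V₂ = V₁ · (z₂/z₁)^α
V₂ = 6.38 × (180.0/12.0)^0.279 = 6.38 × (15.0000)^0.279
    = 6.38 × 2.1288 = 13.5816 m/s

13.6 m/s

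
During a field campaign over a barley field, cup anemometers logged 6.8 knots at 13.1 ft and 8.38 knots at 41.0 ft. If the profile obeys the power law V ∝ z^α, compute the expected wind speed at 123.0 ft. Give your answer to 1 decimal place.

First find α: α = ln(V₂/V₁)/ln(z₂/z₁) = ln(8.38/6.8)/ln(41.0/13.1) = 0.20893/1.14096 = 0.1831
Extrapolate from 41.0 ft to 123.0 ft: V₃ = 8.38 × (123.0/41.0)^0.1831 = 8.38 × 1.2228 = 10.2473 knots

10.2 knots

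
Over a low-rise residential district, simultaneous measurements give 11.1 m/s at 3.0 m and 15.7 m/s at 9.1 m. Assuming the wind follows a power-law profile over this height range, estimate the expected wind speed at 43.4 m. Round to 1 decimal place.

First find α: α = ln(V₂/V₁)/ln(z₂/z₁) = ln(15.7/11.1)/ln(9.1/3.0) = 0.34672/1.10966 = 0.3125
Extrapolate from 9.1 m to 43.4 m: V₃ = 15.7 × (43.4/9.1)^0.3125 = 15.7 × 1.6292 = 25.5789 m/s

25.6 m/s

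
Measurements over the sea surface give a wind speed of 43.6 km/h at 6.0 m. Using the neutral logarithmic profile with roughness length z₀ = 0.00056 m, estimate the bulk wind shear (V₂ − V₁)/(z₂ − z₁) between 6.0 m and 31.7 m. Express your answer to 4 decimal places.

0.3043 km/h/m

Log law: V₂ = V₁ · ln(z₂/z₀)/ln(z₁/z₀) = 43.6 × 10.9439/9.2793 = 51.4211 km/h
ΔV/Δz = (51.4211 − 43.6)/(31.7 − 6.0) = 7.8211/25.7000 = 0.30432 km/h/m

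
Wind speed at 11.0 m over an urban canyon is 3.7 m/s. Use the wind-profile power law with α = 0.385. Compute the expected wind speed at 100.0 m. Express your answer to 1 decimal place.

8.7 m/s

Power-law profile: V₂ = V₁ · (z₂/z₁)^α
V₂ = 3.7 × (100.0/11.0)^0.385 = 3.7 × (9.0909)^0.385
    = 3.7 × 2.3392 = 8.6550 m/s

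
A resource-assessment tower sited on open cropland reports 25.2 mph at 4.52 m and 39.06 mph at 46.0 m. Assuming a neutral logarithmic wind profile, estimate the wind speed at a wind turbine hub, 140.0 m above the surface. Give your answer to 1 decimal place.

45.7 mph

Log law: V ∝ ln(z/z₀). From the pair, with r = V₁/V₂ = 0.64516,
ln z₀ = (ln z₁ − r·ln z₂)/(1 − r) = (1.5085 − 0.64516×3.8286)/0.35484 = -2.7099 → z₀ = 0.06654 m
V₃ = V₁ · ln(z₃/z₀)/ln(z₁/z₀) = 25.2 × 7.6515/4.2184 = 45.7089 mph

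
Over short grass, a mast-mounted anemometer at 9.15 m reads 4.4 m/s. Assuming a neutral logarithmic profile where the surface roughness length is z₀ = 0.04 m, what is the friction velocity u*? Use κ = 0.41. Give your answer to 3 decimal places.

u* ≈ 0.332 m/s

Log law: V(z) = (u*/κ) · ln(z/z₀) ⇒ u* = κ · V / ln(z/z₀)
u* = 0.41 × 4.4 / ln(9.15/0.04) = 0.41 × 4.4 / 5.4326
   = 1.8040 / 5.4326 = 0.3321 m/s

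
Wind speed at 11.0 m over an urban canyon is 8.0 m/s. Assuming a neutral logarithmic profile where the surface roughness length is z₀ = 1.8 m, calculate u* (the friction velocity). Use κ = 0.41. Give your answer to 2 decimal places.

u* ≈ 1.81 m/s

Log law: V(z) = (u*/κ) · ln(z/z₀) ⇒ u* = κ · V / ln(z/z₀)
u* = 0.41 × 8.0 / ln(11.0/1.8) = 0.41 × 8.0 / 1.8101
   = 3.2800 / 1.8101 = 1.8120 m/s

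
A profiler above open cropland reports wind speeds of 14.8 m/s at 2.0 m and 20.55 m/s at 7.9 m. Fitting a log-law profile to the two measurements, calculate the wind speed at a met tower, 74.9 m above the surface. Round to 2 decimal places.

Log law: V ∝ ln(z/z₀). From the pair, with r = V₁/V₂ = 0.72019,
ln z₀ = (ln z₁ − r·ln z₂)/(1 − r) = (0.6931 − 0.72019×2.0669)/0.27981 = -2.8427 → z₀ = 0.05827 m
V₃ = V₁ · ln(z₃/z₀)/ln(z₁/z₀) = 14.8 × 7.1588/3.5358 = 29.9649 m/s

29.96 m/s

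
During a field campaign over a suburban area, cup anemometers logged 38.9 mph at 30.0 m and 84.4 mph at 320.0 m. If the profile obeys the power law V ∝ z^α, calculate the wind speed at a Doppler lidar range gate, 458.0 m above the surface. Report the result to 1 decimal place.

First find α: α = ln(V₂/V₁)/ln(z₂/z₁) = ln(84.4/38.9)/ln(320.0/30.0) = 0.77457/2.36712 = 0.3272
Extrapolate from 320.0 m to 458.0 m: V₃ = 84.4 × (458.0/320.0)^0.3272 = 84.4 × 1.1245 = 94.9065 mph

94.9 mph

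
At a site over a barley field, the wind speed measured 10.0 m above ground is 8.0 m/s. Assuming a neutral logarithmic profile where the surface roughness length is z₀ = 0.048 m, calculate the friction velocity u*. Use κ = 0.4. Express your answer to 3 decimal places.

u* ≈ 0.599 m/s

Log law: V(z) = (u*/κ) · ln(z/z₀) ⇒ u* = κ · V / ln(z/z₀)
u* = 0.4 × 8.0 / ln(10.0/0.048) = 0.4 × 8.0 / 5.3391
   = 3.2000 / 5.3391 = 0.5993 m/s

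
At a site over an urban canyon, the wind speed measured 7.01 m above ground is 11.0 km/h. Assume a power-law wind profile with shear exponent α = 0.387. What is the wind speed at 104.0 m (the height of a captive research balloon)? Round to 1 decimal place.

31.2 km/h

Power-law profile: V₂ = V₁ · (z₂/z₁)^α
V₂ = 11.0 × (104.0/7.01)^0.387 = 11.0 × (14.8359)^0.387
    = 11.0 × 2.8399 = 31.2386 km/h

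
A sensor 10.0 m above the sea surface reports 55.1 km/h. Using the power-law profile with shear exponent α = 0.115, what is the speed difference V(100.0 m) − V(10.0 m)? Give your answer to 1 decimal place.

Power law: V₂ = V₁ · (z₂/z₁)^α = 55.1 × (10.0000)^0.115 = 71.8045 km/h
ΔV = 71.8045 − 55.1 = 16.7045 km/h

16.7 km/h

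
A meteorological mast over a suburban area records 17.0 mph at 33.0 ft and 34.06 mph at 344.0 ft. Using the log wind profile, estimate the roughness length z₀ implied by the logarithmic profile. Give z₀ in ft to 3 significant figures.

Log law: V(z) ∝ ln(z/z₀). With r = V₁/V₂ = 17.0/34.06 = 0.49912,
r · ln(z₂/z₀) = ln(z₁/z₀) ⇒ ln z₀ = (ln z₁ − r·ln z₂)/(1 − r)
ln z₀ = (3.49651 − 0.49912×5.84064) / 0.50088 = 1.1606
z₀ = exp(1.1606) = 3.192 ft

z₀ ≈ 3.19 ft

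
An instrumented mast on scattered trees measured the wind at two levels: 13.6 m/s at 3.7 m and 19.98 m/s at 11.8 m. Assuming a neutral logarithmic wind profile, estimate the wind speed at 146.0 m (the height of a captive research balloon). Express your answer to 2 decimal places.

Log law: V ∝ ln(z/z₀). From the pair, with r = V₁/V₂ = 0.68068,
ln z₀ = (ln z₁ − r·ln z₂)/(1 − r) = (1.3083 − 0.68068×2.4681)/0.31932 = -1.1639 → z₀ = 0.3123 m
V₃ = V₁ · ln(z₃/z₀)/ln(z₁/z₀) = 13.6 × 6.1475/2.4722 = 33.8181 m/s

33.82 m/s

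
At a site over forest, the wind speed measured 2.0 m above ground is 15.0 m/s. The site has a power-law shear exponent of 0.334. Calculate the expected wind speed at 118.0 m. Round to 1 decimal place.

Power-law profile: V₂ = V₁ · (z₂/z₁)^α
V₂ = 15.0 × (118.0/2.0)^0.334 = 15.0 × (59.0000)^0.334
    = 15.0 × 3.9036 = 58.5539 m/s

58.6 m/s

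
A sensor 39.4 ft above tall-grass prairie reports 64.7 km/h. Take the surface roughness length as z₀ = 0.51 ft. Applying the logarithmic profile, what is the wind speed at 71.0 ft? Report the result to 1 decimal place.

Log law: V(z) ∝ ln(z/z₀), so V₂/V₁ = ln(z₂/z₀) / ln(z₁/z₀).
ln(71.0/0.51) = 4.9360, ln(39.4/0.51) = 4.3471
V₂ = 64.7 × 4.9360/4.3471 = 64.7 × 1.1355 = 73.4651 km/h

73.5 km/h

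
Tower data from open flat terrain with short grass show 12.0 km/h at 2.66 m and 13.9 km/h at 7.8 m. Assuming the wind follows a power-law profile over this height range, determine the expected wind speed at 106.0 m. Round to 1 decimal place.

First find α: α = ln(V₂/V₁)/ln(z₂/z₁) = ln(13.9/12.0)/ln(7.8/2.66) = 0.14698/1.07580 = 0.1366
Extrapolate from 7.8 m to 106.0 m: V₃ = 13.9 × (106.0/7.8)^0.1366 = 13.9 × 1.4283 = 19.8537 km/h

19.9 km/h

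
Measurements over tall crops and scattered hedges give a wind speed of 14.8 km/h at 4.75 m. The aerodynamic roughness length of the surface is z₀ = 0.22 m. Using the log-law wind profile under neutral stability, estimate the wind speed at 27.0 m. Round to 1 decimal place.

Log law: V(z) ∝ ln(z/z₀), so V₂/V₁ = ln(z₂/z₀) / ln(z₁/z₀).
ln(27.0/0.22) = 4.8100, ln(4.75/0.22) = 3.0723
V₂ = 14.8 × 4.8100/3.0723 = 14.8 × 1.5656 = 23.1710 km/h

23.2 km/h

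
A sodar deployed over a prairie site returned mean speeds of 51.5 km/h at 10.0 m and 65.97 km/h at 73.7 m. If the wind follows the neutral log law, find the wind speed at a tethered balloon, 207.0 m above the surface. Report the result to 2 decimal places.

Log law: V ∝ ln(z/z₀). From the pair, with r = V₁/V₂ = 0.78066,
ln z₀ = (ln z₁ − r·ln z₂)/(1 − r) = (2.3026 − 0.78066×4.3000)/0.21934 = -4.8064 → z₀ = 0.008177 m
V₃ = V₁ · ln(z₃/z₀)/ln(z₁/z₀) = 51.5 × 10.1391/7.1090 = 73.4514 km/h

73.45 km/h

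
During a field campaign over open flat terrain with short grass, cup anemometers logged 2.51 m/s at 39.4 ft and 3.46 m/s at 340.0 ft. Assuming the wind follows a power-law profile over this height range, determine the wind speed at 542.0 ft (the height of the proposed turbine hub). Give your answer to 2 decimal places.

3.71 m/s

First find α: α = ln(V₂/V₁)/ln(z₂/z₁) = ln(3.46/2.51)/ln(340.0/39.4) = 0.32099/2.15518 = 0.1489
Extrapolate from 340.0 ft to 542.0 ft: V₃ = 3.46 × (542.0/340.0)^0.1489 = 3.46 × 1.0719 = 3.7088 m/s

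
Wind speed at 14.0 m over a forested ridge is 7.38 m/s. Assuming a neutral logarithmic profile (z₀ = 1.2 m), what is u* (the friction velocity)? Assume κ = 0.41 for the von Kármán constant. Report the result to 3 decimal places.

u* ≈ 1.232 m/s

Log law: V(z) = (u*/κ) · ln(z/z₀) ⇒ u* = κ · V / ln(z/z₀)
u* = 0.41 × 7.38 / ln(14.0/1.2) = 0.41 × 7.38 / 2.4567
   = 3.0258 / 2.4567 = 1.2316 m/s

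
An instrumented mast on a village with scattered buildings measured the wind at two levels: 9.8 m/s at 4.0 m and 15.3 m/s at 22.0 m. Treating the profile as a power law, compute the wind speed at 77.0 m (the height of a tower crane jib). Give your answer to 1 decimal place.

21.2 m/s

First find α: α = ln(V₂/V₁)/ln(z₂/z₁) = ln(15.3/9.8)/ln(22.0/4.0) = 0.44547/1.70475 = 0.2613
Extrapolate from 22.0 m to 77.0 m: V₃ = 15.3 × (77.0/22.0)^0.2613 = 15.3 × 1.3873 = 21.2257 m/s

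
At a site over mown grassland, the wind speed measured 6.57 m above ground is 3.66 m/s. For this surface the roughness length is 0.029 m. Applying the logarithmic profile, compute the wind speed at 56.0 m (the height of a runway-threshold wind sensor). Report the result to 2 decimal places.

Log law: V(z) ∝ ln(z/z₀), so V₂/V₁ = ln(z₂/z₀) / ln(z₁/z₀).
ln(56.0/0.029) = 7.5658, ln(6.57/0.029) = 5.4230
V₂ = 3.66 × 7.5658/5.4230 = 3.66 × 1.3951 = 5.1062 m/s

5.11 m/s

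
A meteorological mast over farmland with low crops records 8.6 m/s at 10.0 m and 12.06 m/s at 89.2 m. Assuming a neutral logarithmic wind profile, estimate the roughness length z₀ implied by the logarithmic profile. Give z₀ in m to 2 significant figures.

z₀ ≈ 0.043 m

Log law: V(z) ∝ ln(z/z₀). With r = V₁/V₂ = 8.6/12.06 = 0.71310,
r · ln(z₂/z₀) = ln(z₁/z₀) ⇒ ln z₀ = (ln z₁ − r·ln z₂)/(1 − r)
ln z₀ = (2.30259 − 0.71310×4.49088) / 0.28690 = -3.1365
z₀ = exp(-3.1365) = 0.04343 m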